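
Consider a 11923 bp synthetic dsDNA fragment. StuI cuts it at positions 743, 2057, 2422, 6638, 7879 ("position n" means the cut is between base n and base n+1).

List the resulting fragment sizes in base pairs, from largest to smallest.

Linear molecule, 5 cuts → 6 fragments:
  743 − 0 = 743 bp
  2057 − 743 = 1314 bp
  2422 − 2057 = 365 bp
  6638 − 2422 = 4216 bp
  7879 − 6638 = 1241 bp
  11923 − 7879 = 4044 bp
Sorted largest to smallest: 4216, 4044, 1314, 1241, 743, 365 bp.

4216, 4044, 1314, 1241, 743, 365 bp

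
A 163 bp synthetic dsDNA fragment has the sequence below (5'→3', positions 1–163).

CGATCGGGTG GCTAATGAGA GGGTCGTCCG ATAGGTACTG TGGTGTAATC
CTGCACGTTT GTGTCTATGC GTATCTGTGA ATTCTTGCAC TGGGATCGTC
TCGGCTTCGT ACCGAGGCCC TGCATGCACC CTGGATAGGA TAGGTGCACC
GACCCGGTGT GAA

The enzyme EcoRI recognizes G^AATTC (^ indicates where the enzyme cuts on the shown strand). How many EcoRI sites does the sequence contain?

GAATTC occurs starting at position 79.
EcoRI cuts at 1 site.

1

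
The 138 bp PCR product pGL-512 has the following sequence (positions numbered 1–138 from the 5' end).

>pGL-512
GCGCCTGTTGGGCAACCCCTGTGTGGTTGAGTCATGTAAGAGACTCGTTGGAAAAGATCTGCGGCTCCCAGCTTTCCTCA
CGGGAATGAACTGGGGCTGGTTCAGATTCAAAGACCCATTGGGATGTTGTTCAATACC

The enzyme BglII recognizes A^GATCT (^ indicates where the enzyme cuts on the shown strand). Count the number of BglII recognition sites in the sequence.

1

AGATCT occurs starting at position 55.
BglII cuts at 1 site.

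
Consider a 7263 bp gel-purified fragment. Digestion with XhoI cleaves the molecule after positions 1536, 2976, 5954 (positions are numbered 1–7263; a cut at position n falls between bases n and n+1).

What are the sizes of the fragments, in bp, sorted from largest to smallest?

2978, 1536, 1440, 1309 bp

Linear molecule, 3 cuts → 4 fragments:
  1536 − 0 = 1536 bp
  2976 − 1536 = 1440 bp
  5954 − 2976 = 2978 bp
  7263 − 5954 = 1309 bp
Sorted largest to smallest: 2978, 1536, 1440, 1309 bp.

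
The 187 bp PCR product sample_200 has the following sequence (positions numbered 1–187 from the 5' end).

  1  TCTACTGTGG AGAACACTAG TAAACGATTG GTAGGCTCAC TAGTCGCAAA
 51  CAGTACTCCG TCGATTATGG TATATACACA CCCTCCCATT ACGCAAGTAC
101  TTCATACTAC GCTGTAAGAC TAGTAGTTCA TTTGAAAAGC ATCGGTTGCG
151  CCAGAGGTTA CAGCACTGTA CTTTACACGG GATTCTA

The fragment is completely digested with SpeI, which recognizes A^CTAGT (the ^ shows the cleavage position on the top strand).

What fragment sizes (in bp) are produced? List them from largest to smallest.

SpeI sites (ACTAGT) start at positions 16, 39, 119.
SpeI cuts after the first base of each site, so after positions 16, 39, 119.
Linear molecule, 3 cuts → 4 fragments:
  1–16 → 16 bp
  17–39 → 23 bp
  40–119 → 80 bp
  120–187 → 68 bp
Sorted largest to smallest: 80, 68, 23, 16 bp.

80, 68, 23, 16 bp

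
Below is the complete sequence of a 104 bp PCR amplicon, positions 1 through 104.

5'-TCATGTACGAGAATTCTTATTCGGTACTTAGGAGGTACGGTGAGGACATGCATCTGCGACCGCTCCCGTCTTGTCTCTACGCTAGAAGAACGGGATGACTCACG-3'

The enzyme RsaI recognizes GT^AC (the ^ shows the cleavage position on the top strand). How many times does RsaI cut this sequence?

3

GTAC occurs starting at positions 5, 24, 35.
RsaI cuts at 3 sites.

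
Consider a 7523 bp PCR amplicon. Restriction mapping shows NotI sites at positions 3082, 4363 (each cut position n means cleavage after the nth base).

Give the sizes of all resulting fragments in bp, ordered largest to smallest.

Linear molecule, 2 cuts → 3 fragments:
  3082 − 0 = 3082 bp
  4363 − 3082 = 1281 bp
  7523 − 4363 = 3160 bp
Sorted largest to smallest: 3160, 3082, 1281 bp.

3160, 3082, 1281 bp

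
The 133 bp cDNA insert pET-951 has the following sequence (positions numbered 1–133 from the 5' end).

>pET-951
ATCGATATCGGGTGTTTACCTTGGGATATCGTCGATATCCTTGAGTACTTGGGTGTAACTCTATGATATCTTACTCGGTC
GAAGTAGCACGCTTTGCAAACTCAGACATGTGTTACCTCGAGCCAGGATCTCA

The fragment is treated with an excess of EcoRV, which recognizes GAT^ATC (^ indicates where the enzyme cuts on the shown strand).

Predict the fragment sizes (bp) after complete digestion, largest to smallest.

66, 31, 21, 9, 6 bp

EcoRV sites (GATATC) start at positions 4, 25, 34, 65.
EcoRV cuts after base 3 of each site, so after positions 6, 27, 36, 67.
Linear molecule, 4 cuts → 5 fragments:
  1–6 → 6 bp
  7–27 → 21 bp
  28–36 → 9 bp
  37–67 → 31 bp
  68–133 → 66 bp
Sorted largest to smallest: 66, 31, 21, 9, 6 bp.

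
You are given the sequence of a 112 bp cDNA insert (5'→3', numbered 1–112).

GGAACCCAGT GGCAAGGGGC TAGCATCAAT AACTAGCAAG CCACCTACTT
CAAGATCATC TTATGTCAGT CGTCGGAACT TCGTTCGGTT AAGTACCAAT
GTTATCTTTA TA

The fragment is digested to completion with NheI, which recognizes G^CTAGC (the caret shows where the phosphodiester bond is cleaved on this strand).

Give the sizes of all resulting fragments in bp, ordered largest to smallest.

The NheI site (GCTAGC) starts at position 19.
NheI cuts after the first base of each site, so after position 19.
Linear molecule, 1 cut → 2 fragments:
  1–19 → 19 bp
  20–112 → 93 bp
Sorted largest to smallest: 93, 19 bp.

93, 19 bp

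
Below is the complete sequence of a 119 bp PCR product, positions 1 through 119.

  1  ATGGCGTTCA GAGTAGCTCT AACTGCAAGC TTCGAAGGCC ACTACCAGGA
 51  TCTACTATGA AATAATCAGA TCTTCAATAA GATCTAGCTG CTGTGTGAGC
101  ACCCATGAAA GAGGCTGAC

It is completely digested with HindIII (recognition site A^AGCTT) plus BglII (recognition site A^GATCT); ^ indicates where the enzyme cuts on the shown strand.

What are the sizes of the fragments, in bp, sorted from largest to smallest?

41, 39, 27, 12 bp

The HindIII site (AAGCTT) starts at position 27.
HindIII cuts after the first base of each site, so after position 27.
BglII sites (AGATCT) start at positions 68, 80.
BglII cuts after the first base of each site, so after positions 68, 80.
Combined cut positions: 27, 68, 80.
Linear molecule, 3 cuts → 4 fragments:
  1–27 → 27 bp
  28–68 → 41 bp
  69–80 → 12 bp
  81–119 → 39 bp
Sorted largest to smallest: 41, 39, 27, 12 bp.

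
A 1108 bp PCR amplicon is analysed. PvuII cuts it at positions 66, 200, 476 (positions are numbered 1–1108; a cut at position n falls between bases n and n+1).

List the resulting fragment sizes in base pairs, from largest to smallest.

632, 276, 134, 66 bp

Linear molecule, 3 cuts → 4 fragments:
  66 − 0 = 66 bp
  200 − 66 = 134 bp
  476 − 200 = 276 bp
  1108 − 476 = 632 bp
Sorted largest to smallest: 632, 276, 134, 66 bp.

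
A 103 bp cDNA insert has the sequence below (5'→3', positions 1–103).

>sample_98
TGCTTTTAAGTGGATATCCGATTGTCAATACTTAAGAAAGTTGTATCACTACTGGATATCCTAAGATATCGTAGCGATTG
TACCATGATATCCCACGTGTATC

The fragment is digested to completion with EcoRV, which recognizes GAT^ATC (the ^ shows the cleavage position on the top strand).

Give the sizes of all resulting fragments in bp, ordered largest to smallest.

EcoRV sites (GATATC) start at positions 13, 55, 65, 87.
EcoRV cuts after base 3 of each site, so after positions 15, 57, 67, 89.
Linear molecule, 4 cuts → 5 fragments:
  1–15 → 15 bp
  16–57 → 42 bp
  58–67 → 10 bp
  68–89 → 22 bp
  90–103 → 14 bp
Sorted largest to smallest: 42, 22, 15, 14, 10 bp.

42, 22, 15, 14, 10 bp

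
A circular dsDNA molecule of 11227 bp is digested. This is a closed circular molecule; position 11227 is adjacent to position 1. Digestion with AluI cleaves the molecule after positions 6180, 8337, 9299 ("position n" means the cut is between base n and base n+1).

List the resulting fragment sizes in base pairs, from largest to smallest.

8108, 2157, 962 bp

Circular molecule, 3 cuts → 3 fragments:
  8337 − 6180 = 2157 bp
  9299 − 8337 = 962 bp
  wrap: 11227 − 9299 + 6180 = 8108 bp
Sorted largest to smallest: 8108, 2157, 962 bp.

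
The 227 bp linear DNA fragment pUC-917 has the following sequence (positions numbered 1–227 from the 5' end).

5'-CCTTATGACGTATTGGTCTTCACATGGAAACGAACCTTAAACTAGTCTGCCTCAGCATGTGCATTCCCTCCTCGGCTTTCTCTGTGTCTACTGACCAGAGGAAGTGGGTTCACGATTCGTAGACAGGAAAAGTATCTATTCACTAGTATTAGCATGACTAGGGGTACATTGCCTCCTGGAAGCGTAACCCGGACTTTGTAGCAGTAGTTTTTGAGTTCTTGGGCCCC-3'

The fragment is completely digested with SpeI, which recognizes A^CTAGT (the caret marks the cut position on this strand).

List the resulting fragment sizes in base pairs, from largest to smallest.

101, 85, 41 bp

SpeI sites (ACTAGT) start at positions 41, 142.
SpeI cuts after the first base of each site, so after positions 41, 142.
Linear molecule, 2 cuts → 3 fragments:
  1–41 → 41 bp
  42–142 → 101 bp
  143–227 → 85 bp
Sorted largest to smallest: 101, 85, 41 bp.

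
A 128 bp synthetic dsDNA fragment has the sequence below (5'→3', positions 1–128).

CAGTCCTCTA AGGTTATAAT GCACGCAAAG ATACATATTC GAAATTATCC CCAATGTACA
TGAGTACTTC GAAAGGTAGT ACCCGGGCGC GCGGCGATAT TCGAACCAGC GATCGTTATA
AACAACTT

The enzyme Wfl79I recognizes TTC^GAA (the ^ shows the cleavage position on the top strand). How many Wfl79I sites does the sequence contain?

3

TTCGAA occurs starting at positions 38, 68, 100.
Wfl79I cuts at 3 sites.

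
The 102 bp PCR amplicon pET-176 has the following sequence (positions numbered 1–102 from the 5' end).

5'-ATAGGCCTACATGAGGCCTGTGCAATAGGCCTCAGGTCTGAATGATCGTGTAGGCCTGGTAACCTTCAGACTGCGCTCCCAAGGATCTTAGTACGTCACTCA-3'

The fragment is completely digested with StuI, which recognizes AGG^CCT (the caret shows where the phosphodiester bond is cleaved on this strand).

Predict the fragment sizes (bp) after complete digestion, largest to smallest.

StuI sites (AGGCCT) start at positions 3, 14, 27, 52.
StuI cuts after base 3 of each site, so after positions 5, 16, 29, 54.
Linear molecule, 4 cuts → 5 fragments:
  1–5 → 5 bp
  6–16 → 11 bp
  17–29 → 13 bp
  30–54 → 25 bp
  55–102 → 48 bp
Sorted largest to smallest: 48, 25, 13, 11, 5 bp.

48, 25, 13, 11, 5 bp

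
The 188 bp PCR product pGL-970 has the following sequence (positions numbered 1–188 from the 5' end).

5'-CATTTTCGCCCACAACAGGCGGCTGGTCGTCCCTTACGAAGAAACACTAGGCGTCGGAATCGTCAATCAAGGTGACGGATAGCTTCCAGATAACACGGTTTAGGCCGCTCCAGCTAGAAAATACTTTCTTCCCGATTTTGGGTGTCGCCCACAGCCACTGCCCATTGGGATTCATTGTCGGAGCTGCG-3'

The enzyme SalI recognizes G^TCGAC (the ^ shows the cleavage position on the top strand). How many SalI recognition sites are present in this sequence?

No occurrence of GTCGAC is present in the sequence.
SalI does not cut: 0 sites.

0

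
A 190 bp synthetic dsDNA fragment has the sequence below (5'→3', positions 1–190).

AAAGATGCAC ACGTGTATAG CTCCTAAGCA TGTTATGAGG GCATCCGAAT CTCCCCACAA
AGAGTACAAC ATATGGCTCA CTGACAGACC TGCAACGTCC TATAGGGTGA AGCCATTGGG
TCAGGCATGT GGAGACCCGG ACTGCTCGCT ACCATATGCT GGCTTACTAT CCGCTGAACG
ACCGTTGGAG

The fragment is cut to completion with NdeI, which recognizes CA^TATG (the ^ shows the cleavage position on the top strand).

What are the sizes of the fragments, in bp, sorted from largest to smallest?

NdeI sites (CATATG) start at positions 70, 153.
NdeI cuts after base 2 of each site, so after positions 71, 154.
Linear molecule, 2 cuts → 3 fragments:
  1–71 → 71 bp
  72–154 → 83 bp
  155–190 → 36 bp
Sorted largest to smallest: 83, 71, 36 bp.

83, 71, 36 bp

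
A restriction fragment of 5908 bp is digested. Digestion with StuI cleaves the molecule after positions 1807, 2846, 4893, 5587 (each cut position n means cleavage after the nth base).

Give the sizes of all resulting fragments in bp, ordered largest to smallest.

2047, 1807, 1039, 694, 321 bp

Linear molecule, 4 cuts → 5 fragments:
  1807 − 0 = 1807 bp
  2846 − 1807 = 1039 bp
  4893 − 2846 = 2047 bp
  5587 − 4893 = 694 bp
  5908 − 5587 = 321 bp
Sorted largest to smallest: 2047, 1807, 1039, 694, 321 bp.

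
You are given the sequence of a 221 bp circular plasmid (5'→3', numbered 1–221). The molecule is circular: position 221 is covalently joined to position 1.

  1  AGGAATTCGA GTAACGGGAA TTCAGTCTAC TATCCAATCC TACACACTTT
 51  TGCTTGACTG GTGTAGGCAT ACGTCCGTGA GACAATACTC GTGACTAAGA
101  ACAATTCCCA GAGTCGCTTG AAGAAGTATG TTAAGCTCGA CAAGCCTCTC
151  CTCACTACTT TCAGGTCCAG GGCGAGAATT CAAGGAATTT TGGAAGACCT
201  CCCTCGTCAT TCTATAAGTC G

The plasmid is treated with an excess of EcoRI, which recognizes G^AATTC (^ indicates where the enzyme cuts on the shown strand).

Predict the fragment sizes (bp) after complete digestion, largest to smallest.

158, 48, 15 bp

EcoRI sites (GAATTC) start at positions 3, 18, 176.
EcoRI cuts after the first base of each site, so after positions 3, 18, 176.
Circular molecule, 3 cuts → 3 fragments:
  4–18 → 15 bp
  19–176 → 158 bp
  177–221 then 1–3 → 45 + 3 = 48 bp
Sorted largest to smallest: 158, 48, 15 bp.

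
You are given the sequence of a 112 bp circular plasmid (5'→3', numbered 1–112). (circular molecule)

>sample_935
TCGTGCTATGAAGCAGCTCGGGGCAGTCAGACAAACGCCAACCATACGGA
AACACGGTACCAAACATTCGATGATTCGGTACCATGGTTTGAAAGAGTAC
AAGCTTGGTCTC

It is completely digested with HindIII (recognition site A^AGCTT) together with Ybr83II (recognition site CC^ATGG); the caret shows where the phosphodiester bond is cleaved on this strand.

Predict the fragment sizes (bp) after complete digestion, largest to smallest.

The HindIII site (AAGCTT) starts at position 101.
HindIII cuts after the first base of each site, so after position 101.
The Ybr83II site (CCATGG) starts at position 82.
Ybr83II cuts after base 2 of each site, so after position 83.
Combined cut positions: 83, 101.
Circular molecule, 2 cuts → 2 fragments:
  84–101 → 18 bp
  102–112 then 1–83 → 11 + 83 = 94 bp
Sorted largest to smallest: 94, 18 bp.

94, 18 bp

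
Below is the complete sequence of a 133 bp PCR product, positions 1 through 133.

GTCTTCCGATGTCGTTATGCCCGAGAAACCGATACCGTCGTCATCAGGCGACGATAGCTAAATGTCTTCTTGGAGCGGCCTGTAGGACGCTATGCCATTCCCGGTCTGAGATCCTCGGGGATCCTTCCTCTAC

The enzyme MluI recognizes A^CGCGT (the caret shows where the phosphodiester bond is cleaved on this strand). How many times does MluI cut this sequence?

No occurrence of ACGCGT is present in the sequence.
MluI does not cut: 0 sites.

0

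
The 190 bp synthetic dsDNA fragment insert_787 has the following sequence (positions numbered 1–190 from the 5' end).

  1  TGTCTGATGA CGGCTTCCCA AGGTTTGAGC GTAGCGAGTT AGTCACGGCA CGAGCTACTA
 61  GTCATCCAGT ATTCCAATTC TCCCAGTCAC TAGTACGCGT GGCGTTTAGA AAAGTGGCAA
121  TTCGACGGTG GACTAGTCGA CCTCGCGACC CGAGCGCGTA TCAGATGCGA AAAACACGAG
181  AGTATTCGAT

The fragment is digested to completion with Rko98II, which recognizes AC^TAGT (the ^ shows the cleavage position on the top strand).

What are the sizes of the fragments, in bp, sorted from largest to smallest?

58, 57, 43, 32 bp

Rko98II sites (ACTAGT) start at positions 57, 89, 132.
Rko98II cuts after base 2 of each site, so after positions 58, 90, 133.
Linear molecule, 3 cuts → 4 fragments:
  1–58 → 58 bp
  59–90 → 32 bp
  91–133 → 43 bp
  134–190 → 57 bp
Sorted largest to smallest: 58, 57, 43, 32 bp.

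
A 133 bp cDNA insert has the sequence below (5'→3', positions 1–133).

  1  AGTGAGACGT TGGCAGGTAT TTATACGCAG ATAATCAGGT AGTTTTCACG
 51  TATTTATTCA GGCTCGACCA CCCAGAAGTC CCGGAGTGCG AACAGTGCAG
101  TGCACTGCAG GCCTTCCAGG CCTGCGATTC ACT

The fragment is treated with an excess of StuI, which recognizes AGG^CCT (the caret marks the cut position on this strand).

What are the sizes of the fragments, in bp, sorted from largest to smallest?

111, 13, 9 bp

StuI sites (AGGCCT) start at positions 109, 118.
StuI cuts after base 3 of each site, so after positions 111, 120.
Linear molecule, 2 cuts → 3 fragments:
  1–111 → 111 bp
  112–120 → 9 bp
  121–133 → 13 bp
Sorted largest to smallest: 111, 13, 9 bp.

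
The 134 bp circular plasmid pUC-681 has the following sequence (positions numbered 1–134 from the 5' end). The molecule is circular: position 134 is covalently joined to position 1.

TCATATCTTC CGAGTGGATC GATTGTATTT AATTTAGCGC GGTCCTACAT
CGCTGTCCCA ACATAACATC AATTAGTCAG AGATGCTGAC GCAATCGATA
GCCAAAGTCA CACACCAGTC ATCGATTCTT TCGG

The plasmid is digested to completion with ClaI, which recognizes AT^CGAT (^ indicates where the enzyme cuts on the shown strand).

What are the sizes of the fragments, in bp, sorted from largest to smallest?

76, 31, 27 bp

ClaI sites (ATCGAT) start at positions 18, 94, 121.
ClaI cuts after base 2 of each site, so after positions 19, 95, 122.
Circular molecule, 3 cuts → 3 fragments:
  20–95 → 76 bp
  96–122 → 27 bp
  123–134 then 1–19 → 12 + 19 = 31 bp
Sorted largest to smallest: 76, 31, 27 bp.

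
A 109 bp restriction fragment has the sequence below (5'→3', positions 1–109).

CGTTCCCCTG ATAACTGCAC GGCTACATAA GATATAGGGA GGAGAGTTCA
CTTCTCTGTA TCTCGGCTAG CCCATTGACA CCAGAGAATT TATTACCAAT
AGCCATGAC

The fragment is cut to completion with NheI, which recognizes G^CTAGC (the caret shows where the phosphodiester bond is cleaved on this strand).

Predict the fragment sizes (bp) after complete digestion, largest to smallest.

66, 43 bp

The NheI site (GCTAGC) starts at position 66.
NheI cuts after the first base of each site, so after position 66.
Linear molecule, 1 cut → 2 fragments:
  1–66 → 66 bp
  67–109 → 43 bp
Sorted largest to smallest: 66, 43 bp.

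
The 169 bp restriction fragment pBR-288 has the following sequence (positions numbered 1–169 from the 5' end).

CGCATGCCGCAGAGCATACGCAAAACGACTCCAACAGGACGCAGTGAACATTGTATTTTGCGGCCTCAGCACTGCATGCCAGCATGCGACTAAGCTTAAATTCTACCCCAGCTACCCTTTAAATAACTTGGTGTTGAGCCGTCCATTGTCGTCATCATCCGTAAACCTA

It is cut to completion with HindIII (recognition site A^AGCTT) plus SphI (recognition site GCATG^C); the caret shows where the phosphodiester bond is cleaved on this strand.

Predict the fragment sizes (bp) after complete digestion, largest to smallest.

The HindIII site (AAGCTT) starts at position 92.
HindIII cuts after the first base of each site, so after position 92.
SphI sites (GCATGC) start at positions 2, 74, 82.
SphI cuts after base 5 of each site (before the last base), so after positions 6, 78, 86.
Combined cut positions: 6, 78, 86, 92.
Linear molecule, 4 cuts → 5 fragments:
  1–6 → 6 bp
  7–78 → 72 bp
  79–86 → 8 bp
  87–92 → 6 bp
  93–169 → 77 bp
Sorted largest to smallest: 77, 72, 8, 6, 6 bp.

77, 72, 8, 6, 6 bp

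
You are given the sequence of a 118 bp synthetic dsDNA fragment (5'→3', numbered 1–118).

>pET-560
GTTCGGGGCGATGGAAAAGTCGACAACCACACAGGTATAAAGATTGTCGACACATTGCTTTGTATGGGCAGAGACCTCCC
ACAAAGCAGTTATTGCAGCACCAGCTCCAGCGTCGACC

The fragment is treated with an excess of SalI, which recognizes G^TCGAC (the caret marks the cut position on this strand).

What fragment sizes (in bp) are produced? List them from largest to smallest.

SalI sites (GTCGAC) start at positions 19, 46, 112.
SalI cuts after the first base of each site, so after positions 19, 46, 112.
Linear molecule, 3 cuts → 4 fragments:
  1–19 → 19 bp
  20–46 → 27 bp
  47–112 → 66 bp
  113–118 → 6 bp
Sorted largest to smallest: 66, 27, 19, 6 bp.

66, 27, 19, 6 bp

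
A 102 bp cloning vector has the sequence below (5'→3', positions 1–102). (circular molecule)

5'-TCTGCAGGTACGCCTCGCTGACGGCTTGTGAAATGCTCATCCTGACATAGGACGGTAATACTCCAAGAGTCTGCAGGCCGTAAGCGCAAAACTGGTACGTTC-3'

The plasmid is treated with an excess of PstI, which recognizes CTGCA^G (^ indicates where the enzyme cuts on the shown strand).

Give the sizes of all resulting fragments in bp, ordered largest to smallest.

PstI sites (CTGCAG) start at positions 2, 71.
PstI cuts after base 5 of each site (before the last base), so after positions 6, 75.
Circular molecule, 2 cuts → 2 fragments:
  7–75 → 69 bp
  76–102 then 1–6 → 27 + 6 = 33 bp
Sorted largest to smallest: 69, 33 bp.

69, 33 bp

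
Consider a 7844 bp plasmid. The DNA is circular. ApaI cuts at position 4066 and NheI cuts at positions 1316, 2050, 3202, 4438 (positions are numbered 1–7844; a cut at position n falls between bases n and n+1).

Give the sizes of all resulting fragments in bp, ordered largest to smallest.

Combined cut positions (sorted): 1316, 2050, 3202, 4066, 4438.
Circular molecule, 5 cuts → 5 fragments:
  2050 − 1316 = 734 bp
  3202 − 2050 = 1152 bp
  4066 − 3202 = 864 bp
  4438 − 4066 = 372 bp
  wrap: 7844 − 4438 + 1316 = 4722 bp
Sorted largest to smallest: 4722, 1152, 864, 734, 372 bp.

4722, 1152, 864, 734, 372 bp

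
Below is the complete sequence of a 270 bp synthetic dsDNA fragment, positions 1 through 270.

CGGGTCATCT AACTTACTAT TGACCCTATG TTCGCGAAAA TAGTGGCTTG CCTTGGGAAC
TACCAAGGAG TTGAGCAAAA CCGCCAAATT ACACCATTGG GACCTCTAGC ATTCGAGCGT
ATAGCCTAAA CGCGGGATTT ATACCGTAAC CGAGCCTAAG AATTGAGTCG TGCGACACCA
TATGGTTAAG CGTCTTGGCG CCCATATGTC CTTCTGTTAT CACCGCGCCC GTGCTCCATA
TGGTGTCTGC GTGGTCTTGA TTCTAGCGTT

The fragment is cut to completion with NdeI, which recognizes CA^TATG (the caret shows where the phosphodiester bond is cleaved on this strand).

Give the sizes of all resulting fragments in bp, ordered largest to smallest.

180, 34, 32, 24 bp

NdeI sites (CATATG) start at positions 179, 203, 237.
NdeI cuts after base 2 of each site, so after positions 180, 204, 238.
Linear molecule, 3 cuts → 4 fragments:
  1–180 → 180 bp
  181–204 → 24 bp
  205–238 → 34 bp
  239–270 → 32 bp
Sorted largest to smallest: 180, 34, 32, 24 bp.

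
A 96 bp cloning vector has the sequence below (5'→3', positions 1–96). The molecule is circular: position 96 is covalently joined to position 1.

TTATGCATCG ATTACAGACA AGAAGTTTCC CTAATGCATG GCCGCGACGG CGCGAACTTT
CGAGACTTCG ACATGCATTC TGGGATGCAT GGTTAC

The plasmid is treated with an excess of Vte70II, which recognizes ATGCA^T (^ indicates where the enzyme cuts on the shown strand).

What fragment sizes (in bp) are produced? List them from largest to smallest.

Vte70II sites (ATGCAT) start at positions 3, 34, 73, 85.
Vte70II cuts after base 5 of each site (before the last base), so after positions 7, 38, 77, 89.
Circular molecule, 4 cuts → 4 fragments:
  8–38 → 31 bp
  39–77 → 39 bp
  78–89 → 12 bp
  90–96 then 1–7 → 7 + 7 = 14 bp
Sorted largest to smallest: 39, 31, 14, 12 bp.

39, 31, 14, 12 bp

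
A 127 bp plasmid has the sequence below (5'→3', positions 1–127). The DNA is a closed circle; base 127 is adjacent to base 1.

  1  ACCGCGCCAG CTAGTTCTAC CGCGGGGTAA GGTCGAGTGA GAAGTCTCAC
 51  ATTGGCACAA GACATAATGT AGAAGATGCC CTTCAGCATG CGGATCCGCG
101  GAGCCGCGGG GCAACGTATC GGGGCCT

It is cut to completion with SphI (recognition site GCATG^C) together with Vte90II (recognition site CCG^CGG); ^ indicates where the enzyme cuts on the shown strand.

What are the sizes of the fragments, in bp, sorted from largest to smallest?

68, 43, 8, 8 bp

The SphI site (GCATGC) starts at position 86.
SphI cuts after base 5 of each site (before the last base), so after position 90.
Vte90II sites (CCGCGG) start at positions 20, 96, 104.
Vte90II cuts after base 3 of each site, so after positions 22, 98, 106.
Combined cut positions: 22, 90, 98, 106.
Circular molecule, 4 cuts → 4 fragments:
  23–90 → 68 bp
  91–98 → 8 bp
  99–106 → 8 bp
  107–127 then 1–22 → 21 + 22 = 43 bp
Sorted largest to smallest: 68, 43, 8, 8 bp.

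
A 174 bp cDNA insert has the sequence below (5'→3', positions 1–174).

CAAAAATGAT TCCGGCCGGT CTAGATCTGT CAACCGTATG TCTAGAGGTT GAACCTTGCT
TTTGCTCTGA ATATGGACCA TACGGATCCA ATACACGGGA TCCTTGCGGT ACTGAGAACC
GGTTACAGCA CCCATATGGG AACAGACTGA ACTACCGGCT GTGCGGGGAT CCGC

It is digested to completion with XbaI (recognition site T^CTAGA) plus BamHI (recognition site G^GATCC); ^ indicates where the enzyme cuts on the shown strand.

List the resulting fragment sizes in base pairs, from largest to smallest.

69, 43, 21, 20, 14, 7 bp

XbaI sites (TCTAGA) start at positions 20, 41.
XbaI cuts after the first base of each site, so after positions 20, 41.
BamHI sites (GGATCC) start at positions 84, 98, 167.
BamHI cuts after the first base of each site, so after positions 84, 98, 167.
Combined cut positions: 20, 41, 84, 98, 167.
Linear molecule, 5 cuts → 6 fragments:
  1–20 → 20 bp
  21–41 → 21 bp
  42–84 → 43 bp
  85–98 → 14 bp
  99–167 → 69 bp
  168–174 → 7 bp
Sorted largest to smallest: 69, 43, 21, 20, 14, 7 bp.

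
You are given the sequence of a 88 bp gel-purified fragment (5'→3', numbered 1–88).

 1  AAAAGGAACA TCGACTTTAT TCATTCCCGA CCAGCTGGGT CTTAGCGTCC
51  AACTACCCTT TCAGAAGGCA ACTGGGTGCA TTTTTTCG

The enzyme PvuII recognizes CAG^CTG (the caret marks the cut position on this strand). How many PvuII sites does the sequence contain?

CAGCTG occurs starting at position 32.
PvuII cuts at 1 site.

1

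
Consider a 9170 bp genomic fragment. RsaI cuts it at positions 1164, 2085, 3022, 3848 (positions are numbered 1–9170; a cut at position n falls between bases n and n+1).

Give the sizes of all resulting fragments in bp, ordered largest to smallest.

Linear molecule, 4 cuts → 5 fragments:
  1164 − 0 = 1164 bp
  2085 − 1164 = 921 bp
  3022 − 2085 = 937 bp
  3848 − 3022 = 826 bp
  9170 − 3848 = 5322 bp
Sorted largest to smallest: 5322, 1164, 937, 921, 826 bp.

5322, 1164, 937, 921, 826 bp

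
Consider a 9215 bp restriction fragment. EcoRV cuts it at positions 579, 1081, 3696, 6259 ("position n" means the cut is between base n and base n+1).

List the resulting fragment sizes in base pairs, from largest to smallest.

Linear molecule, 4 cuts → 5 fragments:
  579 − 0 = 579 bp
  1081 − 579 = 502 bp
  3696 − 1081 = 2615 bp
  6259 − 3696 = 2563 bp
  9215 − 6259 = 2956 bp
Sorted largest to smallest: 2956, 2615, 2563, 579, 502 bp.

2956, 2615, 2563, 579, 502 bp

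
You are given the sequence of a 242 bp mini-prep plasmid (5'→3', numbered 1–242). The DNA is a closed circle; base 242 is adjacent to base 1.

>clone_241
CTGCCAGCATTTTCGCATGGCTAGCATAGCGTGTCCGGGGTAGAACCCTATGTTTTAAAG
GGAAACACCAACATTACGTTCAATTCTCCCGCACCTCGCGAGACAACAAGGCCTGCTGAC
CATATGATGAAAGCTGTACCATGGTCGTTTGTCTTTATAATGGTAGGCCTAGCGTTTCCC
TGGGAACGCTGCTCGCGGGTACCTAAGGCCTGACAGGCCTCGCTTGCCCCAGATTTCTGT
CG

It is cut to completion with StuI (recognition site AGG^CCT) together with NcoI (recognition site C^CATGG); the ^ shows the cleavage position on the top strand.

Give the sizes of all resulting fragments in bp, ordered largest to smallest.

StuI sites (AGGCCT) start at positions 109, 165, 206, 215.
StuI cuts after base 3 of each site, so after positions 111, 167, 208, 217.
The NcoI site (CCATGG) starts at position 139.
NcoI cuts after the first base of each site, so after position 139.
Combined cut positions: 111, 139, 167, 208, 217.
Circular molecule, 5 cuts → 5 fragments:
  112–139 → 28 bp
  140–167 → 28 bp
  168–208 → 41 bp
  209–217 → 9 bp
  218–242 then 1–111 → 25 + 111 = 136 bp
Sorted largest to smallest: 136, 41, 28, 28, 9 bp.

136, 41, 28, 28, 9 bp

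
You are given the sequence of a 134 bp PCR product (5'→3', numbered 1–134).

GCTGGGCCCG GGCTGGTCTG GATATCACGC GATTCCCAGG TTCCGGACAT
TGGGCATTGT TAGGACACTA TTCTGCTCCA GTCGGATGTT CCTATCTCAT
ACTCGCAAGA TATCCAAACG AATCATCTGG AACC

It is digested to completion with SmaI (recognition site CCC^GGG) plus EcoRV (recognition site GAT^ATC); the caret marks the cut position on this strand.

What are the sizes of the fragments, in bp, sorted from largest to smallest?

The SmaI site (CCCGGG) starts at position 7.
SmaI cuts after base 3 of each site, so after position 9.
EcoRV sites (GATATC) start at positions 21, 109.
EcoRV cuts after base 3 of each site, so after positions 23, 111.
Combined cut positions: 9, 23, 111.
Linear molecule, 3 cuts → 4 fragments:
  1–9 → 9 bp
  10–23 → 14 bp
  24–111 → 88 bp
  112–134 → 23 bp
Sorted largest to smallest: 88, 23, 14, 9 bp.

88, 23, 14, 9 bp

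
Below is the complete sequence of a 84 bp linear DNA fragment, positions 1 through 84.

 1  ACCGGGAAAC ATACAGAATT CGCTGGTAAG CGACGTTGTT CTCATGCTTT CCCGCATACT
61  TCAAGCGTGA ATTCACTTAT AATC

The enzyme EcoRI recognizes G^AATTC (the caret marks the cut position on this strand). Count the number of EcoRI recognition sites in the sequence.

GAATTC occurs starting at positions 16, 69.
EcoRI cuts at 2 sites.

2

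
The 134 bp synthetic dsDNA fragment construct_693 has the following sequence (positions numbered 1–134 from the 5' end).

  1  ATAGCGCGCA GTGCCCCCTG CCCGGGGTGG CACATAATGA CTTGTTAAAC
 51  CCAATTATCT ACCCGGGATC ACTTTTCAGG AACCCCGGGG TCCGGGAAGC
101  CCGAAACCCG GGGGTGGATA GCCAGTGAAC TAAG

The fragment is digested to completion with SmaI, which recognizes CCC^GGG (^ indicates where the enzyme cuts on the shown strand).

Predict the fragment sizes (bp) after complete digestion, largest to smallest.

41, 25, 23, 23, 22 bp

SmaI sites (CCCGGG) start at positions 21, 62, 84, 107.
SmaI cuts after base 3 of each site, so after positions 23, 64, 86, 109.
Linear molecule, 4 cuts → 5 fragments:
  1–23 → 23 bp
  24–64 → 41 bp
  65–86 → 22 bp
  87–109 → 23 bp
  110–134 → 25 bp
Sorted largest to smallest: 41, 25, 23, 23, 22 bp.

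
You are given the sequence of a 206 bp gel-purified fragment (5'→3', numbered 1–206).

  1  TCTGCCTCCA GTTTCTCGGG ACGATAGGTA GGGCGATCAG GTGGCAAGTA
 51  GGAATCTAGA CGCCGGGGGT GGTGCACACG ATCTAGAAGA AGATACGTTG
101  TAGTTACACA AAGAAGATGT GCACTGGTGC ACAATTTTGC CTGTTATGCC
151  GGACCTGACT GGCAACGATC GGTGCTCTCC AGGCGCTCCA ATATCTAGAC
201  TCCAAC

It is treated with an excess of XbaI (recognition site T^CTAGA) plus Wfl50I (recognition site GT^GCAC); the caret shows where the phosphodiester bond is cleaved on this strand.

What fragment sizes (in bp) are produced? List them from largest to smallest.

XbaI sites (TCTAGA) start at positions 55, 82, 194.
XbaI cuts after the first base of each site, so after positions 55, 82, 194.
Wfl50I sites (GTGCAC) start at positions 72, 119, 127.
Wfl50I cuts after base 2 of each site, so after positions 73, 120, 128.
Combined cut positions: 55, 73, 82, 120, 128, 194.
Linear molecule, 6 cuts → 7 fragments:
  1–55 → 55 bp
  56–73 → 18 bp
  74–82 → 9 bp
  83–120 → 38 bp
  121–128 → 8 bp
  129–194 → 66 bp
  195–206 → 12 bp
Sorted largest to smallest: 66, 55, 38, 18, 12, 9, 8 bp.

66, 55, 38, 18, 12, 9, 8 bp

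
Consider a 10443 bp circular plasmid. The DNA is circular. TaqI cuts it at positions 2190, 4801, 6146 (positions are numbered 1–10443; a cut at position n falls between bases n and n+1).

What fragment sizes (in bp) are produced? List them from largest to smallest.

Circular molecule, 3 cuts → 3 fragments:
  4801 − 2190 = 2611 bp
  6146 − 4801 = 1345 bp
  wrap: 10443 − 6146 + 2190 = 6487 bp
Sorted largest to smallest: 6487, 2611, 1345 bp.

6487, 2611, 1345 bp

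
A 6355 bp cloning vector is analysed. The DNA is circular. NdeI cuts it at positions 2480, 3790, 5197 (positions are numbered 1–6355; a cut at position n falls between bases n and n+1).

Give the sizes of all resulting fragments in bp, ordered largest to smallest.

Circular molecule, 3 cuts → 3 fragments:
  3790 − 2480 = 1310 bp
  5197 − 3790 = 1407 bp
  wrap: 6355 − 5197 + 2480 = 3638 bp
Sorted largest to smallest: 3638, 1407, 1310 bp.

3638, 1407, 1310 bp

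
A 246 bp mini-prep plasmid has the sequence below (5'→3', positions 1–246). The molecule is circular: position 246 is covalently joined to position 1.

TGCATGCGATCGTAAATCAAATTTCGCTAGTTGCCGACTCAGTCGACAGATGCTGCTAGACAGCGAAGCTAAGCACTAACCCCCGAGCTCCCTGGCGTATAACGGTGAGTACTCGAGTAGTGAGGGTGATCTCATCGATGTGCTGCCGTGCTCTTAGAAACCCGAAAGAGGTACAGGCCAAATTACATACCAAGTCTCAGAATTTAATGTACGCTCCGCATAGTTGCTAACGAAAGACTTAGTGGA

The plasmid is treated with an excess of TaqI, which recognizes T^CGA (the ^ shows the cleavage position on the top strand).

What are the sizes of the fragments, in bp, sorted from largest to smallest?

154, 70, 22 bp

TaqI sites (TCGA) start at positions 43, 113, 135.
TaqI cuts after the first base of each site, so after positions 43, 113, 135.
Circular molecule, 3 cuts → 3 fragments:
  44–113 → 70 bp
  114–135 → 22 bp
  136–246 then 1–43 → 111 + 43 = 154 bp
Sorted largest to smallest: 154, 70, 22 bp.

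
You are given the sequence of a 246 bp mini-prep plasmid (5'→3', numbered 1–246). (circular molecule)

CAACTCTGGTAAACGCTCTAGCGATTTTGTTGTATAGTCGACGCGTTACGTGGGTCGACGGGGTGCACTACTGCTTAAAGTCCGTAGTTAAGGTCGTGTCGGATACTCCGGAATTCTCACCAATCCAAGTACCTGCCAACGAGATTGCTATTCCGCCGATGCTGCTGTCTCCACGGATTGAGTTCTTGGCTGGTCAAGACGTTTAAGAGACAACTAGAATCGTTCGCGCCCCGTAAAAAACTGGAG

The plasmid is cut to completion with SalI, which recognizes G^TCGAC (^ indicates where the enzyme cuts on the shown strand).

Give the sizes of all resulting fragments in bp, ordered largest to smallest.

229, 17 bp

SalI sites (GTCGAC) start at positions 37, 54.
SalI cuts after the first base of each site, so after positions 37, 54.
Circular molecule, 2 cuts → 2 fragments:
  38–54 → 17 bp
  55–246 then 1–37 → 192 + 37 = 229 bp
Sorted largest to smallest: 229, 17 bp.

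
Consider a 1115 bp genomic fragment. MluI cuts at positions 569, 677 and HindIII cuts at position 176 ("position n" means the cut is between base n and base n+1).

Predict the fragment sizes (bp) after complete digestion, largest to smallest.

Combined cut positions (sorted): 176, 569, 677.
Linear molecule, 3 cuts → 4 fragments:
  176 − 0 = 176 bp
  569 − 176 = 393 bp
  677 − 569 = 108 bp
  1115 − 677 = 438 bp
Sorted largest to smallest: 438, 393, 176, 108 bp.

438, 393, 176, 108 bp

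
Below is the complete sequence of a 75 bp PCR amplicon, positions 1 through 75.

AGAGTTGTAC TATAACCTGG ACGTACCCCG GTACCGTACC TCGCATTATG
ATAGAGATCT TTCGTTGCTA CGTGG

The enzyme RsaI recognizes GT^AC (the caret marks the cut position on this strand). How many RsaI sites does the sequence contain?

4

GTAC occurs starting at positions 7, 23, 31, 36.
RsaI cuts at 4 sites.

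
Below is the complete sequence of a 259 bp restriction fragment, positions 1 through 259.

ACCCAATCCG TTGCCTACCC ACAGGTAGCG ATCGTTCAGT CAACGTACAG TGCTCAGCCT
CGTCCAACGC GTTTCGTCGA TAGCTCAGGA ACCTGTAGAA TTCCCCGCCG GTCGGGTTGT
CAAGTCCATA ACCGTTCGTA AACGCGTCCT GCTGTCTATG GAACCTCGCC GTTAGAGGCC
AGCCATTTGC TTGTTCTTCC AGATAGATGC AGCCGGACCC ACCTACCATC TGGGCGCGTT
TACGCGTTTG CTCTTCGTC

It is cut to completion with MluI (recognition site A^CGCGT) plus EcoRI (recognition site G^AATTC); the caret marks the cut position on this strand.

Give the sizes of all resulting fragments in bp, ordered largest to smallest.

100, 67, 44, 31, 17 bp

MluI sites (ACGCGT) start at positions 67, 142, 242.
MluI cuts after the first base of each site, so after positions 67, 142, 242.
The EcoRI site (GAATTC) starts at position 98.
EcoRI cuts after the first base of each site, so after position 98.
Combined cut positions: 67, 98, 142, 242.
Linear molecule, 4 cuts → 5 fragments:
  1–67 → 67 bp
  68–98 → 31 bp
  99–142 → 44 bp
  143–242 → 100 bp
  243–259 → 17 bp
Sorted largest to smallest: 100, 67, 44, 31, 17 bp.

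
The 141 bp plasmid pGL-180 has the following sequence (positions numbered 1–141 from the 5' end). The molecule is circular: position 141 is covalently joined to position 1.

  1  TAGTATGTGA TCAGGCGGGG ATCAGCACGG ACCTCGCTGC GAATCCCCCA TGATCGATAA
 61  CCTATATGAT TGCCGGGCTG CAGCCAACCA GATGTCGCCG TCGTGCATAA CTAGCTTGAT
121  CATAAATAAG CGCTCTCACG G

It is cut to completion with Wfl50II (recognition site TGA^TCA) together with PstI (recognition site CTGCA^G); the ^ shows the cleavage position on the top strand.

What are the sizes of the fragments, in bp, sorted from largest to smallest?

Wfl50II sites (TGATCA) start at positions 8, 117.
Wfl50II cuts after base 3 of each site, so after positions 10, 119.
The PstI site (CTGCAG) starts at position 78.
PstI cuts after base 5 of each site (before the last base), so after position 82.
Combined cut positions: 10, 82, 119.
Circular molecule, 3 cuts → 3 fragments:
  11–82 → 72 bp
  83–119 → 37 bp
  120–141 then 1–10 → 22 + 10 = 32 bp
Sorted largest to smallest: 72, 37, 32 bp.

72, 37, 32 bp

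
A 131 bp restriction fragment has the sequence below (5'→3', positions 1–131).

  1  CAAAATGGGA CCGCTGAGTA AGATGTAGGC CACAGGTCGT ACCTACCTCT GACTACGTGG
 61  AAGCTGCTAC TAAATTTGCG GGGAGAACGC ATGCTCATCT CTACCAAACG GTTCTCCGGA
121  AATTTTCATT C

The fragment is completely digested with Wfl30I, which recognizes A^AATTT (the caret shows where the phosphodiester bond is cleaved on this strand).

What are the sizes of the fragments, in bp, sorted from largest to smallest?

72, 48, 11 bp

Wfl30I sites (AAATTT) start at positions 72, 120.
Wfl30I cuts after the first base of each site, so after positions 72, 120.
Linear molecule, 2 cuts → 3 fragments:
  1–72 → 72 bp
  73–120 → 48 bp
  121–131 → 11 bp
Sorted largest to smallest: 72, 48, 11 bp.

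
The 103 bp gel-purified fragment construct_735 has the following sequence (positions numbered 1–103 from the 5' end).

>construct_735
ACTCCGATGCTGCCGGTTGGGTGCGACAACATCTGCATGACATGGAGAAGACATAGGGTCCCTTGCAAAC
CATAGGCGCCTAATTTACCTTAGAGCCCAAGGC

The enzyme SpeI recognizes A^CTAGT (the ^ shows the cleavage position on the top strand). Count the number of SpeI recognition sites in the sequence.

No occurrence of ACTAGT is present in the sequence.
SpeI does not cut: 0 sites.

0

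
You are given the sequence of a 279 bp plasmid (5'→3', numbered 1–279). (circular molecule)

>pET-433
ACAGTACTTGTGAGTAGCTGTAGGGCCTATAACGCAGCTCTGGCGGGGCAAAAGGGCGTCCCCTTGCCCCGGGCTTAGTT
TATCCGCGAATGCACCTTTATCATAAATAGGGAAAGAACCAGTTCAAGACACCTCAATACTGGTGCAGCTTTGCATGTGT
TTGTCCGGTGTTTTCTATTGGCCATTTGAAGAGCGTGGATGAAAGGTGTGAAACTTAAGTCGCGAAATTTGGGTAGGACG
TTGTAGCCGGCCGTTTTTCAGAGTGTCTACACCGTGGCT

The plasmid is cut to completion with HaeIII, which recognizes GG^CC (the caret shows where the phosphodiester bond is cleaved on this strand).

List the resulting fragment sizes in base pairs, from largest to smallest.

HaeIII sites (GGCC) start at positions 24, 180, 249.
HaeIII cuts after base 2 of each site, so after positions 25, 181, 250.
Circular molecule, 3 cuts → 3 fragments:
  26–181 → 156 bp
  182–250 → 69 bp
  251–279 then 1–25 → 29 + 25 = 54 bp
Sorted largest to smallest: 156, 69, 54 bp.

156, 69, 54 bp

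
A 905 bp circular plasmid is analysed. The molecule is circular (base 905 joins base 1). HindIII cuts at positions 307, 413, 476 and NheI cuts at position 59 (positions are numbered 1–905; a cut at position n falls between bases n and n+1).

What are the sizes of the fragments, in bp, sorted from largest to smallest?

488, 248, 106, 63 bp

Combined cut positions (sorted): 59, 307, 413, 476.
Circular molecule, 4 cuts → 4 fragments:
  307 − 59 = 248 bp
  413 − 307 = 106 bp
  476 − 413 = 63 bp
  wrap: 905 − 476 + 59 = 488 bp
Sorted largest to smallest: 488, 248, 106, 63 bp.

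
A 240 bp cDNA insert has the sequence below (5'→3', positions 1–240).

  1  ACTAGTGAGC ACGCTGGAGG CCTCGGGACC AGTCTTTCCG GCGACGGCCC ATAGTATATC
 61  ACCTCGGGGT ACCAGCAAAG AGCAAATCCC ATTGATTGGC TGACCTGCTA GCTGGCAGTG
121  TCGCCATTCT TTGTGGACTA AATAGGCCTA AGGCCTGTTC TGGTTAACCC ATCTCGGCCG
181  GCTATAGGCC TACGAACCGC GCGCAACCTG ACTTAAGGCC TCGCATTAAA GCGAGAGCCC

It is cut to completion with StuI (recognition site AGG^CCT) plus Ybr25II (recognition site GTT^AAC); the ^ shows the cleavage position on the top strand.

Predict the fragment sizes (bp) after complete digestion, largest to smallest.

StuI sites (AGGCCT) start at positions 18, 144, 151, 186, 216.
StuI cuts after base 3 of each site, so after positions 20, 146, 153, 188, 218.
The Ybr25II site (GTTAAC) starts at position 163.
Ybr25II cuts after base 3 of each site, so after position 165.
Combined cut positions: 20, 146, 153, 165, 188, 218.
Linear molecule, 6 cuts → 7 fragments:
  1–20 → 20 bp
  21–146 → 126 bp
  147–153 → 7 bp
  154–165 → 12 bp
  166–188 → 23 bp
  189–218 → 30 bp
  219–240 → 22 bp
Sorted largest to smallest: 126, 30, 23, 22, 20, 12, 7 bp.

126, 30, 23, 22, 20, 12, 7 bp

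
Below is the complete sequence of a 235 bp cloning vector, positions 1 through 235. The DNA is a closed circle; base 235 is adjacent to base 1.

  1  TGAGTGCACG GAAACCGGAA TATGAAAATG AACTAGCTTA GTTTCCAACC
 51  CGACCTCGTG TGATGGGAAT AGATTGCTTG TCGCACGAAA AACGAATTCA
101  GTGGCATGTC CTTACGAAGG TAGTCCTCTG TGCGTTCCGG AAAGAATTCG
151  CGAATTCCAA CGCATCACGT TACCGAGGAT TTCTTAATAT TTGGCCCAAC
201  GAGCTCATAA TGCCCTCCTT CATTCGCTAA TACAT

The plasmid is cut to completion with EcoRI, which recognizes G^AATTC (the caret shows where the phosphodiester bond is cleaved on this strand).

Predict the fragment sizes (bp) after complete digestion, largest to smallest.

177, 50, 8 bp

EcoRI sites (GAATTC) start at positions 94, 144, 152.
EcoRI cuts after the first base of each site, so after positions 94, 144, 152.
Circular molecule, 3 cuts → 3 fragments:
  95–144 → 50 bp
  145–152 → 8 bp
  153–235 then 1–94 → 83 + 94 = 177 bp
Sorted largest to smallest: 177, 50, 8 bp.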